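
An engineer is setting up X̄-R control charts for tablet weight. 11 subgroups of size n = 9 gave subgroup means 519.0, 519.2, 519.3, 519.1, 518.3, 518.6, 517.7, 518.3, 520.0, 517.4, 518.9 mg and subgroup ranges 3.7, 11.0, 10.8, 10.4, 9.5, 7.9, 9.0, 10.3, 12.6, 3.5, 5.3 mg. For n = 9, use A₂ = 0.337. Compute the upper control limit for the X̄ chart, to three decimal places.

521.589

X̄̄ = (519.0 + 519.2 + 519.3 + 519.1 + 518.3 + 518.6 + 517.7 + 518.3 + 520.0 + 517.4 + 518.9) / 11 = 5705.8000 / 11 = 518.7091
R̄ = (3.7 + 11.0 + 10.8 + 10.4 + 9.5 + 7.9 + 9.0 + 10.3 + 12.6 + 3.5 + 5.3) / 11 = 94.0000 / 11 = 8.5455
UCL = X̄̄ + A₂·R̄ = 518.7091 + 0.337 × 8.5455 = 521.5889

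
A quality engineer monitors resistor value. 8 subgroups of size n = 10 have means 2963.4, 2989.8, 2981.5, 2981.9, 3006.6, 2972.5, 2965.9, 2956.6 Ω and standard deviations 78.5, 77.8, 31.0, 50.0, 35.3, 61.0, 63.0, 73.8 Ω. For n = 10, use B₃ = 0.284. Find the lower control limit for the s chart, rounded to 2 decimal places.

16.70

s̄ = (78.5 + 77.8 + 31.0 + 50.0 + 35.3 + 61.0 + 63.0 + 73.8) / 8 = 58.8000
LCL_s = B₃·s̄ = 0.284 × 58.8000 = 16.6992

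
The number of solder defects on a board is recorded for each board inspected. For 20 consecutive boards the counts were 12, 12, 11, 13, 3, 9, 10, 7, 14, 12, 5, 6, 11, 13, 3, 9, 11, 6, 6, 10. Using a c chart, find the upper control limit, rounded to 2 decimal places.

c̄ = (12 + 12 + 11 + 13 + 3 + 9 + 10 + 7 + 14 + 12 + 5 + 6 + 11 + 13 + 3 + 9 + 11 + 6 + 6 + 10) / 20 = 183 / 20 = 9.1500
UCL = c̄ + 3√c̄ = 9.1500 + 3 × √9.1500 = 9.1500 + 3 × 3.0249 = 18.2247

18.22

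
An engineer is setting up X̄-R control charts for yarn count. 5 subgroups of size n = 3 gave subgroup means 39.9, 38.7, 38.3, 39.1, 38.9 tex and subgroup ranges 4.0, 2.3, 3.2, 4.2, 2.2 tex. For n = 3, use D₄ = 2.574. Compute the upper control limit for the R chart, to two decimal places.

8.19

R̄ = (4.0 + 2.3 + 3.2 + 4.2 + 2.2) / 5 = 15.9000 / 5 = 3.1800
UCL_R = D₄·R̄ = 2.574 × 3.1800 = 8.1853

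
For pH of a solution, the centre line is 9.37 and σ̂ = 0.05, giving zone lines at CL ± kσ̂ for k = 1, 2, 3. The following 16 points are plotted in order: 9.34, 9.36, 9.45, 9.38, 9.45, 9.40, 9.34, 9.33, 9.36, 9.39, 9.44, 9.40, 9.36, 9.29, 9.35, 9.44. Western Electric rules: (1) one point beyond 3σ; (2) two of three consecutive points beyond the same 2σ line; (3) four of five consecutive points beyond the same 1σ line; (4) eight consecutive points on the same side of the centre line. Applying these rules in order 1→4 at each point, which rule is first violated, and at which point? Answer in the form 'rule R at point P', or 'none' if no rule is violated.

none

Zone of each point (C = within 1σ̂, B = 1σ̂–2σ̂, A = 2σ̂–3σ̂, * = beyond 3σ̂; sign = side of CL): 1:-C, 2:-C, 3:+B, 4:+C, 5:+B, 6:+C, 7:-C, 8:-C, 9:-C, 10:+C, 11:+B, 12:+C, 13:-C, 14:-B, 15:-C, 16:+B
No rule fires across all 16 points.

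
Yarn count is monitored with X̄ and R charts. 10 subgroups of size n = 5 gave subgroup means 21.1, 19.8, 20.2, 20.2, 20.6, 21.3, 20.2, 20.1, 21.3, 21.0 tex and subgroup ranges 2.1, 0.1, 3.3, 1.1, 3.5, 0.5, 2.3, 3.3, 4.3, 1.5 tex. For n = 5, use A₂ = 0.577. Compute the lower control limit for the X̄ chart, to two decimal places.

X̄̄ = (21.1 + 19.8 + 20.2 + 20.2 + 20.6 + 21.3 + 20.2 + 20.1 + 21.3 + 21.0) / 10 = 205.8000 / 10 = 20.5800
R̄ = (2.1 + 0.1 + 3.3 + 1.1 + 3.5 + 0.5 + 2.3 + 3.3 + 4.3 + 1.5) / 10 = 22.0000 / 10 = 2.2000
LCL = X̄̄ − A₂·R̄ = 20.5800 − 0.577 × 2.2000 = 19.3106

19.31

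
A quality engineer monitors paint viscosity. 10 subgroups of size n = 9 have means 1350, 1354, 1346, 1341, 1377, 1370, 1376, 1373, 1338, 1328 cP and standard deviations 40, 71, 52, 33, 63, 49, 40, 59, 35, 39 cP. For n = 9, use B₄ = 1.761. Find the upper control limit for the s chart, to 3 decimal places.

s̄ = (40 + 71 + 52 + 33 + 63 + 49 + 40 + 59 + 35 + 39) / 10 = 48.1000
UCL_s = B₄·s̄ = 1.761 × 48.1000 = 84.7041

84.704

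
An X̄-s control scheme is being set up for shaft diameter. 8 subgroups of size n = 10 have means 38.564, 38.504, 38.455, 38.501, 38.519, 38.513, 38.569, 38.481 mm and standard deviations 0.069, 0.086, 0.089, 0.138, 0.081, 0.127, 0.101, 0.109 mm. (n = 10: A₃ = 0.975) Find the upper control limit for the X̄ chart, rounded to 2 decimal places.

38.61

X̄̄ = (38.564 + 38.504 + 38.455 + 38.501 + 38.519 + 38.513 + 38.569 + 38.481) / 8 = 38.5132
s̄ = (0.069 + 0.086 + 0.089 + 0.138 + 0.081 + 0.127 + 0.101 + 0.109) / 8 = 0.1000
UCL = X̄̄ + A₃·s̄ = 38.5132 + 0.975 × 0.1000 = 38.6107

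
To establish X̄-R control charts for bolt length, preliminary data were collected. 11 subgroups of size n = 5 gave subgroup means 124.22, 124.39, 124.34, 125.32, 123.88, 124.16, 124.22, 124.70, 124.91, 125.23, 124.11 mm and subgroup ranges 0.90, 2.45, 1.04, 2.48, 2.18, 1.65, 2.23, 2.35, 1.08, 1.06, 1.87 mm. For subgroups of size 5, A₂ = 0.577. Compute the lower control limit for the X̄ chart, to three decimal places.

123.486

X̄̄ = (124.22 + 124.39 + 124.34 + 125.32 + 123.88 + 124.16 + 124.22 + 124.70 + 124.91 + 125.23 + 124.11) / 11 = 1369.4800 / 11 = 124.4982
R̄ = (0.90 + 2.45 + 1.04 + 2.48 + 2.18 + 1.65 + 2.23 + 2.35 + 1.08 + 1.06 + 1.87) / 11 = 19.2900 / 11 = 1.7536
LCL = X̄̄ − A₂·R̄ = 124.4982 − 0.577 × 1.7536 = 123.4863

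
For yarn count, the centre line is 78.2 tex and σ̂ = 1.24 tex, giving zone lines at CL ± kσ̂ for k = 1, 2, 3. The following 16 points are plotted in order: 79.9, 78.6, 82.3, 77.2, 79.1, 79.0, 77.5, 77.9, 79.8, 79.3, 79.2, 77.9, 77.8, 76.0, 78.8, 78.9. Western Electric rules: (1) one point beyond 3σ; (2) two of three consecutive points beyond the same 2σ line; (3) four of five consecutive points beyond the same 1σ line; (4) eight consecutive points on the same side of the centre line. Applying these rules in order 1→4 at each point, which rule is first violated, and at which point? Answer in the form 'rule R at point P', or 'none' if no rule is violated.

Zone of each point (C = within 1σ̂, B = 1σ̂–2σ̂, A = 2σ̂–3σ̂, * = beyond 3σ̂; sign = side of CL): 1:+B, 2:+C, 3:+*, 4:-C, 5:+C, 6:+C, 7:-C, 8:-C, 9:+B, 10:+C, 11:+C, 12:-C, 13:-C, 14:-B, 15:+C, 16:+C
Rule 1 (one point beyond the 3σ limits) is satisfied at point 3.

rule 1 at point 3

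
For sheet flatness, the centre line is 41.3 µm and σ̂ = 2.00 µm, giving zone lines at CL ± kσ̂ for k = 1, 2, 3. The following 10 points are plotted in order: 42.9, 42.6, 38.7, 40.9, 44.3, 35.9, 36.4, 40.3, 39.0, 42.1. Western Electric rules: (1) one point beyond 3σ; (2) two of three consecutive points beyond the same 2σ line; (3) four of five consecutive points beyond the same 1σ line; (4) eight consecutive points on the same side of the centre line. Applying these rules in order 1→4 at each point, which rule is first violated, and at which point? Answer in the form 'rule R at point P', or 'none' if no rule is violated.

rule 2 at point 7

Zone of each point (C = within 1σ̂, B = 1σ̂–2σ̂, A = 2σ̂–3σ̂, * = beyond 3σ̂; sign = side of CL): 1:+C, 2:+C, 3:-B, 4:-C, 5:+B, 6:-A, 7:-A, 8:-C, 9:-B, 10:+C
Rule 2 (two of three consecutive points beyond the same 2σ limit) is satisfied at point 7.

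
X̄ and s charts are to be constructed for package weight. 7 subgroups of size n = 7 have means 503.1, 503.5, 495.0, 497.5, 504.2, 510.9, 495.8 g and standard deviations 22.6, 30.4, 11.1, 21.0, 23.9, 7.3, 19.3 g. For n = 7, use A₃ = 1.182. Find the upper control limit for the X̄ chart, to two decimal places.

524.33

X̄̄ = (503.1 + 503.5 + 495.0 + 497.5 + 504.2 + 510.9 + 495.8) / 7 = 501.4286
s̄ = (22.6 + 30.4 + 11.1 + 21.0 + 23.9 + 7.3 + 19.3) / 7 = 19.3714
UCL = X̄̄ + A₃·s̄ = 501.4286 + 1.182 × 19.3714 = 524.3256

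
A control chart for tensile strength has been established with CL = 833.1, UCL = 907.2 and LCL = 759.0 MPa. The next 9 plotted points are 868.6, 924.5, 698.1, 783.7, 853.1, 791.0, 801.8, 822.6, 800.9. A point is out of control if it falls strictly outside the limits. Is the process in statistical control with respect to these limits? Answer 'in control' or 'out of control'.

out of control

Compare each point to [759.0, 907.2]: sample 2 = 924.5 > UCL; sample 3 = 698.1 < LCL.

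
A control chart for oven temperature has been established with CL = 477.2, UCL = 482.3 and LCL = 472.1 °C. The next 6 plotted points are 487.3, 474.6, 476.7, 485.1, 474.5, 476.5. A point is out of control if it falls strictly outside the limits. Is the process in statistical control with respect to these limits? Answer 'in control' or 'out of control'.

Compare each point to [472.1, 482.3]: sample 1 = 487.3 > UCL; sample 4 = 485.1 > UCL.

out of control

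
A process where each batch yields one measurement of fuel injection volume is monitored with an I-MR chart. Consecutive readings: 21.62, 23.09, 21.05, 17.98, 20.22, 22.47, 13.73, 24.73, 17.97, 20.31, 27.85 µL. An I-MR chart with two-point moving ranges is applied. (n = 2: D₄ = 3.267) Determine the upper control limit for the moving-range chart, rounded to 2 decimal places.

Moving ranges: 1.47, 2.04, 3.07, 2.24, 2.25, 8.74, 11.00, 6.76, 2.34, 7.54; M̄R̄ = 47.4500 / 10 = 4.7450
UCL_MR = D₄·M̄R̄ = 3.267 × 4.7450 = 15.5019

15.50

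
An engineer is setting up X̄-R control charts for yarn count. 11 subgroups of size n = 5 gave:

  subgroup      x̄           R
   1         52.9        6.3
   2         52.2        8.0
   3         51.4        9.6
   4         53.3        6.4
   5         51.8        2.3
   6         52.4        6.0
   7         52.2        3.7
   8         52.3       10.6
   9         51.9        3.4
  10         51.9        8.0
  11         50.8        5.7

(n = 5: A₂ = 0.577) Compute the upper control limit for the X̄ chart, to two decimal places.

X̄̄ = (52.9 + 52.2 + 51.4 + 53.3 + 51.8 + 52.4 + 52.2 + 52.3 + 51.9 + 51.9 + 50.8) / 11 = 573.1000 / 11 = 52.1000
R̄ = (6.3 + 8.0 + 9.6 + 6.4 + 2.3 + 6.0 + 3.7 + 10.6 + 3.4 + 8.0 + 5.7) / 11 = 70.0000 / 11 = 6.3636
UCL = X̄̄ + A₂·R̄ = 52.1000 + 0.577 × 6.3636 = 55.7718

55.77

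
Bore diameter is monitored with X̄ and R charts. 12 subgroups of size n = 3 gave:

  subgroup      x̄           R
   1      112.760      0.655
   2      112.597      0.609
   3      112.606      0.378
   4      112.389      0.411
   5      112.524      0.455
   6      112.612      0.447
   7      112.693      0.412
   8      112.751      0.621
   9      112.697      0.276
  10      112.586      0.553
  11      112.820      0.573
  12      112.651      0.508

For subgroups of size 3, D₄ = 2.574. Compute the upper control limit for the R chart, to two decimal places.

R̄ = (0.655 + 0.609 + 0.378 + 0.411 + 0.455 + 0.447 + 0.412 + 0.621 + 0.276 + 0.553 + 0.573 + 0.508) / 12 = 5.8980 / 12 = 0.4915
UCL_R = D₄·R̄ = 2.574 × 0.4915 = 1.2651

1.27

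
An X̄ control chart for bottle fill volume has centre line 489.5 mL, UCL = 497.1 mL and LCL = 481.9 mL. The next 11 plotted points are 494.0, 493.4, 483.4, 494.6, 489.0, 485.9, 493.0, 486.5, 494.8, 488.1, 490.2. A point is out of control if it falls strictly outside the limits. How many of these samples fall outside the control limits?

All 11 points lie within [481.9, 497.1].

0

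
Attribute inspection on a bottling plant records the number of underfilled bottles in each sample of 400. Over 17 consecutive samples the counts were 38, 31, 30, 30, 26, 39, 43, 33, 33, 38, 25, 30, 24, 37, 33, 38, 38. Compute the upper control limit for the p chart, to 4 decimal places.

0.1247

p̄ = Σdᵢ / (k·n) = 566 / (17 × 400) = 0.08324
UCL = p̄ + 3·√(p̄(1−p̄)/n) = 0.08324 + 3 × √(0.08324×0.91676/400) = 0.08324 + 3 × 0.01381 = 0.12467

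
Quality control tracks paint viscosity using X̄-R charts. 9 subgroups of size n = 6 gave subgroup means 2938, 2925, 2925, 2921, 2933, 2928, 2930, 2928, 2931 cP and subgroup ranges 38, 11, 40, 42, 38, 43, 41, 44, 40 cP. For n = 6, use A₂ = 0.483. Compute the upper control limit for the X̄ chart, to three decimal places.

X̄̄ = (2938 + 2925 + 2925 + 2921 + 2933 + 2928 + 2930 + 2928 + 2931) / 9 = 26359.0000 / 9 = 2928.7778
R̄ = (38 + 11 + 40 + 42 + 38 + 43 + 41 + 44 + 40) / 9 = 337.0000 / 9 = 37.4444
UCL = X̄̄ + A₂·R̄ = 2928.7778 + 0.483 × 37.4444 = 2946.8634

2946.863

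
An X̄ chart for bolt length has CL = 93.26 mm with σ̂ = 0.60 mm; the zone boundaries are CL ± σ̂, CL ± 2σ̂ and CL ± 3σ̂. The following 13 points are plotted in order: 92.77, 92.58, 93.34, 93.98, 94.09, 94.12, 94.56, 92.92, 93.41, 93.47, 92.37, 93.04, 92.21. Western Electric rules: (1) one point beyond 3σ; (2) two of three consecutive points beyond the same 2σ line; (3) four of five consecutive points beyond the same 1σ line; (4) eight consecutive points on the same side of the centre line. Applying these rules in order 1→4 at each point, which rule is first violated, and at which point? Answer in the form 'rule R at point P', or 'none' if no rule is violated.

Zone of each point (C = within 1σ̂, B = 1σ̂–2σ̂, A = 2σ̂–3σ̂, * = beyond 3σ̂; sign = side of CL): 1:-C, 2:-B, 3:+C, 4:+B, 5:+B, 6:+B, 7:+A, 8:-C, 9:+C, 10:+C, 11:-B, 12:-C, 13:-B
Rule 3 (four of five consecutive points beyond the same 1σ limit) is satisfied at point 7.

rule 3 at point 7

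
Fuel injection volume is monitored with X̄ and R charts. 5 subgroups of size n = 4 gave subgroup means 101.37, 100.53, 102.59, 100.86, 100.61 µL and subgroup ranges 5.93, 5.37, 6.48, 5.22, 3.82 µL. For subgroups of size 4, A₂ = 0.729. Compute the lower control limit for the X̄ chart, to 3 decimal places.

X̄̄ = (101.37 + 100.53 + 102.59 + 100.86 + 100.61) / 5 = 505.9600 / 5 = 101.1920
R̄ = (5.93 + 5.37 + 6.48 + 5.22 + 3.82) / 5 = 26.8200 / 5 = 5.3640
LCL = X̄̄ − A₂·R̄ = 101.1920 − 0.729 × 5.3640 = 97.2816

97.282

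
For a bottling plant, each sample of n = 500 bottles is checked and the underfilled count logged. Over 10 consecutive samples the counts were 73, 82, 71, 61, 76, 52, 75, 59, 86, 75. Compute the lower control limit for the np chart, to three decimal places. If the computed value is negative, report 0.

47.585

p̄ = Σdᵢ / (k·n) = 710 / (10 × 500) = 0.14200
LCL = np̄ − 3·√(np̄(1−p̄)) = 71.0000 − 3 × 7.8050 = 47.5850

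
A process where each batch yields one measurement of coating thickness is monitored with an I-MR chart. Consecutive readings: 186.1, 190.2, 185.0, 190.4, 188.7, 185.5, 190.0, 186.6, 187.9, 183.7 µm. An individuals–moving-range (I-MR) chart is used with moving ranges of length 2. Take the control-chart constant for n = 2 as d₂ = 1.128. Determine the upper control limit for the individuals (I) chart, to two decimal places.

197.16

X̄ = (186.1 + 190.2 + 185.0 + 190.4 + 188.7 + 185.5 + 190.0 + 186.6 + 187.9 + 183.7) / 10 = 187.4100
Moving ranges: 4.1, 5.2, 5.4, 1.7, 3.2, 4.5, 3.4, 1.3, 4.2; M̄R̄ = 33.0000 / 9 = 3.6667
UCL = X̄ + 3·M̄R̄/d₂ = 187.4100 + 3 × 3.6667 / 1.128 = 197.1618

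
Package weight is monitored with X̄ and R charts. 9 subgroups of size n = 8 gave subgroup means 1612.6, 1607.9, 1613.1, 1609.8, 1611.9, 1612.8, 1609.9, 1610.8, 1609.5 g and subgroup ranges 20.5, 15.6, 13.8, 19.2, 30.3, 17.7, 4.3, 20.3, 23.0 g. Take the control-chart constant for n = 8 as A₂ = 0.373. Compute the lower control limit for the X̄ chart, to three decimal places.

X̄̄ = (1612.6 + 1607.9 + 1613.1 + 1609.8 + 1611.9 + 1612.8 + 1609.9 + 1610.8 + 1609.5) / 9 = 14498.3000 / 9 = 1610.9222
R̄ = (20.5 + 15.6 + 13.8 + 19.2 + 30.3 + 17.7 + 4.3 + 20.3 + 23.0) / 9 = 164.7000 / 9 = 18.3000
LCL = X̄̄ − A₂·R̄ = 1610.9222 − 0.373 × 18.3000 = 1604.0963

1604.096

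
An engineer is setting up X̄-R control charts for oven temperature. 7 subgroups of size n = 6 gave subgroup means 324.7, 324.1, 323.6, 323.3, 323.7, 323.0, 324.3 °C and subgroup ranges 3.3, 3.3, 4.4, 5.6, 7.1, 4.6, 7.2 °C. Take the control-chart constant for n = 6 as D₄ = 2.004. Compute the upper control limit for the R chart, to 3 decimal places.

10.163

R̄ = (3.3 + 3.3 + 4.4 + 5.6 + 7.1 + 4.6 + 7.2) / 7 = 35.5000 / 7 = 5.0714
UCL_R = D₄·R̄ = 2.004 × 5.0714 = 10.1631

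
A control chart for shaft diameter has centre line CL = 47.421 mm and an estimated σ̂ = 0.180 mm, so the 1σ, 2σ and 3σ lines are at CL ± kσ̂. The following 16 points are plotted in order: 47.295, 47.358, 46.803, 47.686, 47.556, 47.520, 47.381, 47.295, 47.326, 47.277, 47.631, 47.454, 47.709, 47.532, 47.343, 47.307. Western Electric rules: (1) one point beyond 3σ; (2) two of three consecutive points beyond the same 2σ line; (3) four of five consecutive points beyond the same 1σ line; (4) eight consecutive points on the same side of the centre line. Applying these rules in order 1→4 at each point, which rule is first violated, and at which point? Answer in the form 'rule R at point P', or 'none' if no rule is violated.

Zone of each point (C = within 1σ̂, B = 1σ̂–2σ̂, A = 2σ̂–3σ̂, * = beyond 3σ̂; sign = side of CL): 1:-C, 2:-C, 3:-*, 4:+B, 5:+C, 6:+C, 7:-C, 8:-C, 9:-C, 10:-C, 11:+B, 12:+C, 13:+B, 14:+C, 15:-C, 16:-C
Rule 1 (one point beyond the 3σ limits) is satisfied at point 3.

rule 1 at point 3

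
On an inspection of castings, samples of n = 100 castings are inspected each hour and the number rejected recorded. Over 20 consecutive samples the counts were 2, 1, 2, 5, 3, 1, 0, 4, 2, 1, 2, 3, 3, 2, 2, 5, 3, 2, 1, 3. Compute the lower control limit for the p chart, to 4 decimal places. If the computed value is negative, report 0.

0.0000

p̄ = Σdᵢ / (k·n) = 47 / (20 × 100) = 0.02350
LCL = p̄ − 3·√(p̄(1−p̄)/n) = 0.02350 − 3 × 0.01515 = -0.02195 → 0 (negative, so LCL = 0)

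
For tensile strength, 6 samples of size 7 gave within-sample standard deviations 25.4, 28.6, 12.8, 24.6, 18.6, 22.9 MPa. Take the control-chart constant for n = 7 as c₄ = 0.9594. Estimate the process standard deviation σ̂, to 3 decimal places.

23.087

s̄ = (25.4 + 28.6 + 12.8 + 24.6 + 18.6 + 22.9) / 6 = 22.1500
σ̂ = s̄ / c₄ = 22.1500 / 0.9594 = 23.0873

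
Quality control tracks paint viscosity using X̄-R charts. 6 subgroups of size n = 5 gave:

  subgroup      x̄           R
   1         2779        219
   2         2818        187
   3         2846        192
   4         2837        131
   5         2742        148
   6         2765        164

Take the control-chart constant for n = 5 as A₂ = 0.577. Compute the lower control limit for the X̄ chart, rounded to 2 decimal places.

2697.72

X̄̄ = (2779 + 2818 + 2846 + 2837 + 2742 + 2765) / 6 = 16787.0000 / 6 = 2797.8333
R̄ = (219 + 187 + 192 + 131 + 148 + 164) / 6 = 1041.0000 / 6 = 173.5000
LCL = X̄̄ − A₂·R̄ = 2797.8333 − 0.577 × 173.5000 = 2697.7238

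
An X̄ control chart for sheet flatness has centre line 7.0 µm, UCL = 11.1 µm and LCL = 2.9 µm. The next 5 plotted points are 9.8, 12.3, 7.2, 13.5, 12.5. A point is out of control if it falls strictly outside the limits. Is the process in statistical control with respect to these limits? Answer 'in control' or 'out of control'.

Compare each point to [2.9, 11.1]: sample 2 = 12.3 > UCL; sample 4 = 13.5 > UCL; sample 5 = 12.5 > UCL.

out of control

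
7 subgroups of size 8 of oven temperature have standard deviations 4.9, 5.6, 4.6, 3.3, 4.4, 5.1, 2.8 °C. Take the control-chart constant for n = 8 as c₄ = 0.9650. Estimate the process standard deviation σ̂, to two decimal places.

4.54

s̄ = (4.9 + 5.6 + 4.6 + 3.3 + 4.4 + 5.1 + 2.8) / 7 = 4.3857
σ̂ = s̄ / c₄ = 4.3857 / 0.9650 = 4.5448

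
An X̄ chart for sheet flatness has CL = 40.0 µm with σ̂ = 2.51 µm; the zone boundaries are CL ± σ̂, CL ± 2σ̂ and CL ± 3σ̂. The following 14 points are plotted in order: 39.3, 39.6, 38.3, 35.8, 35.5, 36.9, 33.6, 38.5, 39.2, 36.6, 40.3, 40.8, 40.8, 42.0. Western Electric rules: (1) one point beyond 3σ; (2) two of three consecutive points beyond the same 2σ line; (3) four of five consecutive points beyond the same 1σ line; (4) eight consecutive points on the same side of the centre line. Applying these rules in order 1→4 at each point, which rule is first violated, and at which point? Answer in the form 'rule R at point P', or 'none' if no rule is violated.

rule 3 at point 7

Zone of each point (C = within 1σ̂, B = 1σ̂–2σ̂, A = 2σ̂–3σ̂, * = beyond 3σ̂; sign = side of CL): 1:-C, 2:-C, 3:-C, 4:-B, 5:-B, 6:-B, 7:-A, 8:-C, 9:-C, 10:-B, 11:+C, 12:+C, 13:+C, 14:+C
Rule 3 (four of five consecutive points beyond the same 1σ limit) is satisfied at point 7.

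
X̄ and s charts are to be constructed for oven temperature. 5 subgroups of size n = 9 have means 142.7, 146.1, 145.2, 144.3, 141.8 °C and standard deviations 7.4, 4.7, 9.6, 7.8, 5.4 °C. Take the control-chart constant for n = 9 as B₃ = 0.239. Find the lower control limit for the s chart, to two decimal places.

s̄ = (7.4 + 4.7 + 9.6 + 7.8 + 5.4) / 5 = 6.9800
LCL_s = B₃·s̄ = 0.239 × 6.9800 = 1.6682

1.67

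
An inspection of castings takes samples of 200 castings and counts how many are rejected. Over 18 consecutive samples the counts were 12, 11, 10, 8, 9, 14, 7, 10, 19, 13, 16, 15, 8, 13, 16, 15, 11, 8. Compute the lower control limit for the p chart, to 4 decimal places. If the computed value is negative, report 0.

p̄ = Σdᵢ / (k·n) = 215 / (18 × 200) = 0.05972
LCL = p̄ − 3·√(p̄(1−p̄)/n) = 0.05972 − 3 × 0.01676 = 0.00945

0.0095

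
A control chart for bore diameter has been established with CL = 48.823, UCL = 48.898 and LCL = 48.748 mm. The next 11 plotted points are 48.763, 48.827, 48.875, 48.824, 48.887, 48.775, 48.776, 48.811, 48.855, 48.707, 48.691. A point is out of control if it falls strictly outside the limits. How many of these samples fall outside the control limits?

Compare each point to [48.748, 48.898]: sample 10 = 48.707 < LCL; sample 11 = 48.691 < LCL.

2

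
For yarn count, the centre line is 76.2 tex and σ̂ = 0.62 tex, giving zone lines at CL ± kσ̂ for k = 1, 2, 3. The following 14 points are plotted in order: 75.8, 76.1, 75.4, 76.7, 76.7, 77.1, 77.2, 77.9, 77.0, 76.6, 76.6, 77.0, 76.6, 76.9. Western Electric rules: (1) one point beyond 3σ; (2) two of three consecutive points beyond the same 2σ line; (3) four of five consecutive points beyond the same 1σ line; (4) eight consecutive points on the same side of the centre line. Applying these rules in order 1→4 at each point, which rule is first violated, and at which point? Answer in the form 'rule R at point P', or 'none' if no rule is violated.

Zone of each point (C = within 1σ̂, B = 1σ̂–2σ̂, A = 2σ̂–3σ̂, * = beyond 3σ̂; sign = side of CL): 1:-C, 2:-C, 3:-B, 4:+C, 5:+C, 6:+B, 7:+B, 8:+A, 9:+B, 10:+C, 11:+C, 12:+B, 13:+C, 14:+B
Rule 3 (four of five consecutive points beyond the same 1σ limit) is satisfied at point 9.

rule 3 at point 9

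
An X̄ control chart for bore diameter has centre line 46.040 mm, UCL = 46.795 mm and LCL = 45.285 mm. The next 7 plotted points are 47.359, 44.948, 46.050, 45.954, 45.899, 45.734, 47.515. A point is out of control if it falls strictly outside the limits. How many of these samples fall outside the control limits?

Compare each point to [45.285, 46.795]: sample 1 = 47.359 > UCL; sample 2 = 44.948 < LCL; sample 7 = 47.515 > UCL.

3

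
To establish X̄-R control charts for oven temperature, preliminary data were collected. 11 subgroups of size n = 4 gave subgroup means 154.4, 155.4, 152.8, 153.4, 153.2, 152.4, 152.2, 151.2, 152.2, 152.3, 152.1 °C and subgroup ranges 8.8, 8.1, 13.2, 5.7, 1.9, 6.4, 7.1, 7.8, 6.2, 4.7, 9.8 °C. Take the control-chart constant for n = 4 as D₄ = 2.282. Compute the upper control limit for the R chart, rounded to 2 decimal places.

16.53

R̄ = (8.8 + 8.1 + 13.2 + 5.7 + 1.9 + 6.4 + 7.1 + 7.8 + 6.2 + 4.7 + 9.8) / 11 = 79.7000 / 11 = 7.2455
UCL_R = D₄·R̄ = 2.282 × 7.2455 = 16.5341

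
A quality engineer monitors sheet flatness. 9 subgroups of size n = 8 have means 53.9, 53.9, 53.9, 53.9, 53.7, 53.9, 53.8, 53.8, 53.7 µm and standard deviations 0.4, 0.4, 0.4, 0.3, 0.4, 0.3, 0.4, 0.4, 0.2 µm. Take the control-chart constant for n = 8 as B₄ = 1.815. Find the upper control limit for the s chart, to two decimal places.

s̄ = (0.4 + 0.4 + 0.4 + 0.3 + 0.4 + 0.3 + 0.4 + 0.4 + 0.2) / 9 = 0.3556
UCL_s = B₄·s̄ = 1.815 × 0.3556 = 0.6453

0.65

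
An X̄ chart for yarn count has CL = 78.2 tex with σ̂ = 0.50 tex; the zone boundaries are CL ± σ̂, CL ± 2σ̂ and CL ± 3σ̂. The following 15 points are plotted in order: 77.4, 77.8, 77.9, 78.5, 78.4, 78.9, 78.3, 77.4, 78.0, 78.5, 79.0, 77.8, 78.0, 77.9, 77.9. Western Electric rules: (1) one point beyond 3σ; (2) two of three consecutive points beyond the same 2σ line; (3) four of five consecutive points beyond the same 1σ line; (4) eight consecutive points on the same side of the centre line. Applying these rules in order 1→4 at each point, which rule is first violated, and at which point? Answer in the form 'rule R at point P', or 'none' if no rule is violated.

none

Zone of each point (C = within 1σ̂, B = 1σ̂–2σ̂, A = 2σ̂–3σ̂, * = beyond 3σ̂; sign = side of CL): 1:-B, 2:-C, 3:-C, 4:+C, 5:+C, 6:+B, 7:+C, 8:-B, 9:-C, 10:+C, 11:+B, 12:-C, 13:-C, 14:-C, 15:-C
No rule fires across all 15 points.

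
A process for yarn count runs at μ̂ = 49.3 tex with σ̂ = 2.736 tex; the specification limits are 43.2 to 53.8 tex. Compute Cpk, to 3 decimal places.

Cpu = (USL − μ̂) / (3σ̂) = (53.8 − 49.3) / (3 × 2.736) = 0.5482; Cpl = (μ̂ − LSL) / (3σ̂) = (49.3 − 43.2) / (3 × 2.736) = 0.7432; Cpk = min(Cpu, Cpl) = 0.5482

0.548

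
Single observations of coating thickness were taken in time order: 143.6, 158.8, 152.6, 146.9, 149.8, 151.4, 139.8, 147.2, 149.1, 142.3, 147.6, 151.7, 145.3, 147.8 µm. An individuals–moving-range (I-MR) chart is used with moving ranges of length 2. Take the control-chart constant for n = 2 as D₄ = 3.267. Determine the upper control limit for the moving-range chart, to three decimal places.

19.501

Moving ranges: 15.2, 6.2, 5.7, 2.9, 1.6, 11.6, 7.4, 1.9, 6.8, 5.3, 4.1, 6.4, 2.5; M̄R̄ = 77.6000 / 13 = 5.9692
UCL_MR = D₄·M̄R̄ = 3.267 × 5.9692 = 19.5015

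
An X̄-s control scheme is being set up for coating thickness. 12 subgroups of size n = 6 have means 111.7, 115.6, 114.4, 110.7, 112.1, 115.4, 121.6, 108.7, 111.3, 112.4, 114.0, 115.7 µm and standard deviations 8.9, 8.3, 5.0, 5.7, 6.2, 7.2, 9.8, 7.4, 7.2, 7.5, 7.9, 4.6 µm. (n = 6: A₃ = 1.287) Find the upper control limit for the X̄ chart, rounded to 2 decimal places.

122.82

X̄̄ = (111.7 + 115.6 + 114.4 + 110.7 + 112.1 + 115.4 + 121.6 + 108.7 + 111.3 + 112.4 + 114.0 + 115.7) / 12 = 113.6333
s̄ = (8.9 + 8.3 + 5.0 + 5.7 + 6.2 + 7.2 + 9.8 + 7.4 + 7.2 + 7.5 + 7.9 + 4.6) / 12 = 7.1417
UCL = X̄̄ + A₃·s̄ = 113.6333 + 1.287 × 7.1417 = 122.8247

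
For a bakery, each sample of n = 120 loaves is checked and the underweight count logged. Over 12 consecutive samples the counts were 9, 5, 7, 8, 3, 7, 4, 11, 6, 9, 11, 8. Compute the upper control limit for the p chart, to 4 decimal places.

0.1267

p̄ = Σdᵢ / (k·n) = 88 / (12 × 120) = 0.06111
UCL = p̄ + 3·√(p̄(1−p̄)/n) = 0.06111 + 3 × √(0.06111×0.93889/120) = 0.06111 + 3 × 0.02187 = 0.12671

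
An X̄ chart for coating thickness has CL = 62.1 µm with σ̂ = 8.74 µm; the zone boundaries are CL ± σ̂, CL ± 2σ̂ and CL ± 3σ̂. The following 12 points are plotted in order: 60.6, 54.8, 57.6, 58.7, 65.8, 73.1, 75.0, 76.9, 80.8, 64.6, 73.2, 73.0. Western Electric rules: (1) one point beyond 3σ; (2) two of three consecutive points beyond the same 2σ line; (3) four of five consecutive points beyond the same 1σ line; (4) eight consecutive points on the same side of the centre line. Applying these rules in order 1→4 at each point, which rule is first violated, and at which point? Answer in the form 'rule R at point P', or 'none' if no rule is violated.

rule 3 at point 9

Zone of each point (C = within 1σ̂, B = 1σ̂–2σ̂, A = 2σ̂–3σ̂, * = beyond 3σ̂; sign = side of CL): 1:-C, 2:-C, 3:-C, 4:-C, 5:+C, 6:+B, 7:+B, 8:+B, 9:+A, 10:+C, 11:+B, 12:+B
Rule 3 (four of five consecutive points beyond the same 1σ limit) is satisfied at point 9.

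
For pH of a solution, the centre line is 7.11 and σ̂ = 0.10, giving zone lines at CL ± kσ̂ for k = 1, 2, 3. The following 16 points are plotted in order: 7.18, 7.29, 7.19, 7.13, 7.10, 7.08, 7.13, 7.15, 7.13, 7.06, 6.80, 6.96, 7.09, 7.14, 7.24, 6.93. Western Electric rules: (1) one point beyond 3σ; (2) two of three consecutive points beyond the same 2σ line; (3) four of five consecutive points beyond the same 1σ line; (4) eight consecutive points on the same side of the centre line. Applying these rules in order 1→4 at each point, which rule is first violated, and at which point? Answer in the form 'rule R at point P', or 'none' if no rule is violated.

Zone of each point (C = within 1σ̂, B = 1σ̂–2σ̂, A = 2σ̂–3σ̂, * = beyond 3σ̂; sign = side of CL): 1:+C, 2:+B, 3:+C, 4:+C, 5:-C, 6:-C, 7:+C, 8:+C, 9:+C, 10:-C, 11:-*, 12:-B, 13:-C, 14:+C, 15:+B, 16:-B
Rule 1 (one point beyond the 3σ limits) is satisfied at point 11.

rule 1 at point 11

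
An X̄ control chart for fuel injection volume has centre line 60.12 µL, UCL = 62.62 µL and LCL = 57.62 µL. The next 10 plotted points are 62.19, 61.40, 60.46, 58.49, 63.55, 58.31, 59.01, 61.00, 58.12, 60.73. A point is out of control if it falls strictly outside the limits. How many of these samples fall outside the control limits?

1

Compare each point to [57.62, 62.62]: sample 5 = 63.55 > UCL.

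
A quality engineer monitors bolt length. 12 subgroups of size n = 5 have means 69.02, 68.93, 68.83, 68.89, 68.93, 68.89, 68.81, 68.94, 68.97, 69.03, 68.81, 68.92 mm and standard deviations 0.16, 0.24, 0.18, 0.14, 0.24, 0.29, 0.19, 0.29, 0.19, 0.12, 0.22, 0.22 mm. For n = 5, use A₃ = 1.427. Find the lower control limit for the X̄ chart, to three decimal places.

68.619

X̄̄ = (69.02 + 68.93 + 68.83 + 68.89 + 68.93 + 68.89 + 68.81 + 68.94 + 68.97 + 69.03 + 68.81 + 68.92) / 12 = 68.9142
s̄ = (0.16 + 0.24 + 0.18 + 0.14 + 0.24 + 0.29 + 0.19 + 0.29 + 0.19 + 0.12 + 0.22 + 0.22) / 12 = 0.2067
LCL = X̄̄ − A₃·s̄ = 68.9142 − 1.427 × 0.2067 = 68.6193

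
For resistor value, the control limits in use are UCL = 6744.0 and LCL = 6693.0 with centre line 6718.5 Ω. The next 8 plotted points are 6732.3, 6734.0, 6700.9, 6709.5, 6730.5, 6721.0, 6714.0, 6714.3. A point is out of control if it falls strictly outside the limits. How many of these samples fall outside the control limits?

0

All 8 points lie within [6693.0, 6744.0].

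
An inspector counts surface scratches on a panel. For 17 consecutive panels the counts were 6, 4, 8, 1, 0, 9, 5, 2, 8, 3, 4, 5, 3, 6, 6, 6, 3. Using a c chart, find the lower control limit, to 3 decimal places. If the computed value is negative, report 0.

0.000

c̄ = (6 + 4 + 8 + 1 + 0 + 9 + 5 + 2 + 8 + 3 + 4 + 5 + 3 + 6 + 6 + 6 + 3) / 17 = 79 / 17 = 4.6471
LCL = c̄ − 3√c̄ = 4.6471 − 3 × 2.1557 = -1.8201 → 0 (cannot be negative)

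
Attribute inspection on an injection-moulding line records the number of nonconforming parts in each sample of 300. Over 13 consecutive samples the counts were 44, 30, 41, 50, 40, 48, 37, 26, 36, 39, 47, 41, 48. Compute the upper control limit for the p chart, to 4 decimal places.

0.1943

p̄ = Σdᵢ / (k·n) = 527 / (13 × 300) = 0.13513
UCL = p̄ + 3·√(p̄(1−p̄)/n) = 0.13513 + 3 × √(0.13513×0.86487/300) = 0.13513 + 3 × 0.01974 = 0.19434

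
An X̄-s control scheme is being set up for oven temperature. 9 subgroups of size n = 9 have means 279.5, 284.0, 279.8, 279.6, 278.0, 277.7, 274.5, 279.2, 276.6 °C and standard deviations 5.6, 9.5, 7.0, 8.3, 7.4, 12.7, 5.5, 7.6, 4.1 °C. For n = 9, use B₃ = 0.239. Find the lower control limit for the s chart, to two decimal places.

1.80

s̄ = (5.6 + 9.5 + 7.0 + 8.3 + 7.4 + 12.7 + 5.5 + 7.6 + 4.1) / 9 = 7.5222
LCL_s = B₃·s̄ = 0.239 × 7.5222 = 1.7978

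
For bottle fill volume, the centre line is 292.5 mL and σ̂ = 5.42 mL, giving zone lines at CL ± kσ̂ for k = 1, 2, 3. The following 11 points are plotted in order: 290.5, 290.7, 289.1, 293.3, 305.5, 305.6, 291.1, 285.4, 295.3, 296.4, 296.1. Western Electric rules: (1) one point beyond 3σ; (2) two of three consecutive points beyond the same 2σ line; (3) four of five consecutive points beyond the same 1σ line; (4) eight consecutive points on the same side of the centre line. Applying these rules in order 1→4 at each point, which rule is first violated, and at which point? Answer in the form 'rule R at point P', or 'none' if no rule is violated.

rule 2 at point 6

Zone of each point (C = within 1σ̂, B = 1σ̂–2σ̂, A = 2σ̂–3σ̂, * = beyond 3σ̂; sign = side of CL): 1:-C, 2:-C, 3:-C, 4:+C, 5:+A, 6:+A, 7:-C, 8:-B, 9:+C, 10:+C, 11:+C
Rule 2 (two of three consecutive points beyond the same 2σ limit) is satisfied at point 6.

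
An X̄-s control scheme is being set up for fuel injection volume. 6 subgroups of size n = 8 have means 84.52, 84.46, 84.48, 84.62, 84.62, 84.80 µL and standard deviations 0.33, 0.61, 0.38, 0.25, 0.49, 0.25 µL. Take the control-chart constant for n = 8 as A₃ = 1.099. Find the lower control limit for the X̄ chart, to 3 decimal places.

84.160

X̄̄ = (84.52 + 84.46 + 84.48 + 84.62 + 84.62 + 84.80) / 6 = 84.5833
s̄ = (0.33 + 0.61 + 0.38 + 0.25 + 0.49 + 0.25) / 6 = 0.3850
LCL = X̄̄ − A₃·s̄ = 84.5833 − 1.099 × 0.3850 = 84.1602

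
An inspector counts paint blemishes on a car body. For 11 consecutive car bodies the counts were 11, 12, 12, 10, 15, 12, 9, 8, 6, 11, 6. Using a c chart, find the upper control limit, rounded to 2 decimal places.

c̄ = (11 + 12 + 12 + 10 + 15 + 12 + 9 + 8 + 6 + 11 + 6) / 11 = 112 / 11 = 10.1818
UCL = c̄ + 3√c̄ = 10.1818 + 3 × √10.1818 = 10.1818 + 3 × 3.1909 = 19.7545

19.75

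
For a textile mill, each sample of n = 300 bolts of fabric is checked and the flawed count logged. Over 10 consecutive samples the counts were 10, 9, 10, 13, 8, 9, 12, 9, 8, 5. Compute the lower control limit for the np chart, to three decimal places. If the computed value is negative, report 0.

p̄ = Σdᵢ / (k·n) = 93 / (10 × 300) = 0.03100
LCL = np̄ − 3·√(np̄(1−p̄)) = 9.3000 − 3 × 3.0019 = 0.2942

0.294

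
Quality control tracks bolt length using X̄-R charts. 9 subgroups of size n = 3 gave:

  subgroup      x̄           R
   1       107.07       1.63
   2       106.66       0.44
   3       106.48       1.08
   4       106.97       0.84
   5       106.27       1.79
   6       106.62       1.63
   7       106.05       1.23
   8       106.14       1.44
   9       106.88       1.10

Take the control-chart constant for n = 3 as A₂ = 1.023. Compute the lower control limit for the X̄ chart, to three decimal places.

X̄̄ = (107.07 + 106.66 + 106.48 + 106.97 + 106.27 + 106.62 + 106.05 + 106.14 + 106.88) / 9 = 959.1400 / 9 = 106.5711
R̄ = (1.63 + 0.44 + 1.08 + 0.84 + 1.79 + 1.63 + 1.23 + 1.44 + 1.10) / 9 = 11.1800 / 9 = 1.2422
LCL = X̄̄ − A₂·R̄ = 106.5711 − 1.023 × 1.2422 = 105.3003

105.300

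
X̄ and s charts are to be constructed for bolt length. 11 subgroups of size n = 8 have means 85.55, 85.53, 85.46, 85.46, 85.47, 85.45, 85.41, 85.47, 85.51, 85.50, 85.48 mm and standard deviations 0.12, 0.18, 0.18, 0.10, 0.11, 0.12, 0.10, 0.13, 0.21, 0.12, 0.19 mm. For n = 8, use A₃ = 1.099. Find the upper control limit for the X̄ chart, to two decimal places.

X̄̄ = (85.55 + 85.53 + 85.46 + 85.46 + 85.47 + 85.45 + 85.41 + 85.47 + 85.51 + 85.50 + 85.48) / 11 = 85.4809
s̄ = (0.12 + 0.18 + 0.18 + 0.10 + 0.11 + 0.12 + 0.10 + 0.13 + 0.21 + 0.12 + 0.19) / 11 = 0.1418
UCL = X̄̄ + A₃·s̄ = 85.4809 + 1.099 × 0.1418 = 85.6368

85.64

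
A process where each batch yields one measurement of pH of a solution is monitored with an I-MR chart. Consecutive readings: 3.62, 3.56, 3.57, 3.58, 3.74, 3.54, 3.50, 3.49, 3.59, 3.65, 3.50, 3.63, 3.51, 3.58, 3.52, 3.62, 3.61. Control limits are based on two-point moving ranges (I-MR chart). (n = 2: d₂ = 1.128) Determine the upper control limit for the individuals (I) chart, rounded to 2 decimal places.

3.79

X̄ = (3.62 + 3.56 + 3.57 + 3.58 + 3.74 + 3.54 + 3.50 + 3.49 + 3.59 + 3.65 + 3.50 + 3.63 + 3.51 + 3.58 + 3.52 + 3.62 + 3.61) / 17 = 3.5771
Moving ranges: 0.06, 0.01, 0.01, 0.16, 0.20, 0.04, 0.01, 0.10, 0.06, 0.15, 0.13, 0.12, 0.07, 0.06, 0.10, 0.01; M̄R̄ = 1.2900 / 16 = 0.0806
UCL = X̄ + 3·M̄R̄/d₂ = 3.5771 + 3 × 0.0806 / 1.128 = 3.7915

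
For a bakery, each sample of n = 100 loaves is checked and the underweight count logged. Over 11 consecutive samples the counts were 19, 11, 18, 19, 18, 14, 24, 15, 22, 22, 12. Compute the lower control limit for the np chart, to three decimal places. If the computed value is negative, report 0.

p̄ = Σdᵢ / (k·n) = 194 / (11 × 100) = 0.17636
LCL = np̄ − 3·√(np̄(1−p̄)) = 17.6364 − 3 × 3.8113 = 6.2025

6.202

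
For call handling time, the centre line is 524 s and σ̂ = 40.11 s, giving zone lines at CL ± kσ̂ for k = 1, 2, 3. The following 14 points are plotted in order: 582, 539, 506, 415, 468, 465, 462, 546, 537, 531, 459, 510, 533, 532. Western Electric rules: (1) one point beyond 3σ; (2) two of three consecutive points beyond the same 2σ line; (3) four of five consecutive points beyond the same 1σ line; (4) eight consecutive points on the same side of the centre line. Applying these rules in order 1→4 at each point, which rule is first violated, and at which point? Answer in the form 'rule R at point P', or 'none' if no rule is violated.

rule 3 at point 7

Zone of each point (C = within 1σ̂, B = 1σ̂–2σ̂, A = 2σ̂–3σ̂, * = beyond 3σ̂; sign = side of CL): 1:+B, 2:+C, 3:-C, 4:-A, 5:-B, 6:-B, 7:-B, 8:+C, 9:+C, 10:+C, 11:-B, 12:-C, 13:+C, 14:+C
Rule 3 (four of five consecutive points beyond the same 1σ limit) is satisfied at point 7.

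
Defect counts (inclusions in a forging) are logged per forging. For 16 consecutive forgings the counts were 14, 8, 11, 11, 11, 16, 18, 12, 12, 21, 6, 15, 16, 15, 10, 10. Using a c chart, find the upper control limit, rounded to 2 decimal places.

c̄ = (14 + 8 + 11 + 11 + 11 + 16 + 18 + 12 + 12 + 21 + 6 + 15 + 16 + 15 + 10 + 10) / 16 = 206 / 16 = 12.8750
UCL = c̄ + 3√c̄ = 12.8750 + 3 × √12.8750 = 12.8750 + 3 × 3.5882 = 23.6395

23.64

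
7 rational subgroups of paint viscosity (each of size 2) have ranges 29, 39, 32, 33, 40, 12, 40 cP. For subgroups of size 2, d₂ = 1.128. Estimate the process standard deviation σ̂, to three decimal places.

28.495

R̄ = (29 + 39 + 32 + 33 + 40 + 12 + 40) / 7 = 32.1429
σ̂ = R̄ / d₂ = 32.1429 / 1.128 = 28.4954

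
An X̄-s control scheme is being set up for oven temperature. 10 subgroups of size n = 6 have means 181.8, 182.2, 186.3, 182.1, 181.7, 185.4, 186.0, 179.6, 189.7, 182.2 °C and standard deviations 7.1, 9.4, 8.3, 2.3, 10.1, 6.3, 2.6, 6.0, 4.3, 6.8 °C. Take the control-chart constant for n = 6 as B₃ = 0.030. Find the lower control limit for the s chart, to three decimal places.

0.190

s̄ = (7.1 + 9.4 + 8.3 + 2.3 + 10.1 + 6.3 + 2.6 + 6.0 + 4.3 + 6.8) / 10 = 6.3200
LCL_s = B₃·s̄ = 0.030 × 6.3200 = 0.1896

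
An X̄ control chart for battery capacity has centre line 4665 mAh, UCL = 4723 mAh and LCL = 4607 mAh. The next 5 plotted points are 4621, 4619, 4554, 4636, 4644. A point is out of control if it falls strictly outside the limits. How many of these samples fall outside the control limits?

Compare each point to [4607, 4723]: sample 3 = 4554 < LCL.

1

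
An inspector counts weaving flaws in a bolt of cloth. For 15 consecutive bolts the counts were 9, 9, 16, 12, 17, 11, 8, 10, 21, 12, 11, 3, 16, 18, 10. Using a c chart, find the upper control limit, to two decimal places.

c̄ = (9 + 9 + 16 + 12 + 17 + 11 + 8 + 10 + 21 + 12 + 11 + 3 + 16 + 18 + 10) / 15 = 183 / 15 = 12.2000
UCL = c̄ + 3√c̄ = 12.2000 + 3 × √12.2000 = 12.2000 + 3 × 3.4928 = 22.6785

22.68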